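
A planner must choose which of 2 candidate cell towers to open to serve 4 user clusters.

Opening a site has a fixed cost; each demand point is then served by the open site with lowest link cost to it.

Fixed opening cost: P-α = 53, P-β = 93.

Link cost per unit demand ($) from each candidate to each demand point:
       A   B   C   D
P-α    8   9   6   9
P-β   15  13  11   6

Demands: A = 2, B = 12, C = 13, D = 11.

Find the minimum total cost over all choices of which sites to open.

354

Open {P-α}: assign each demand point to its cheapest open site.
  A→P-α 2×8=16, B→P-α 12×9=108, C→P-α 13×6=78, D→P-α 11×9=99
  link cost 301, fixed 53 → total 354.
Compare {P-α, P-β}: link cost 268 + fixed 146 = 414.
Compare {P-β}: link cost 395 + fixed 93 = 488.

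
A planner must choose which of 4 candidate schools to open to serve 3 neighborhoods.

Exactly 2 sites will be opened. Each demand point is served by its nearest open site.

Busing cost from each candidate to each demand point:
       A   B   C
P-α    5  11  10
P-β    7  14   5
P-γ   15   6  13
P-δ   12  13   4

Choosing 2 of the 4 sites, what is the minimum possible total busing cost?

18

Open {P-β, P-γ}.
  A→P-β 7, B→P-γ 6, C→P-β 5  ⇒ total 18.
Compare {P-α, P-δ}: total 20.
Compare {P-α, P-β}: total 21.
No size-2 selection does better; minimum is 18.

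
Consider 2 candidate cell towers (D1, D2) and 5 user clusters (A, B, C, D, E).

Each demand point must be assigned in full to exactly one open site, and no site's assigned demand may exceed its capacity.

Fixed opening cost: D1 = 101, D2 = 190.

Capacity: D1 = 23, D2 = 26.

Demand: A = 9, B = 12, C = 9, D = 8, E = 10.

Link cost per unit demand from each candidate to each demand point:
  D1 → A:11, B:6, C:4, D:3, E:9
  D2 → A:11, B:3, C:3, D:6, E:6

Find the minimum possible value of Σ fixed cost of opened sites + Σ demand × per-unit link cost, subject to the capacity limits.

Open {D1, D2}; cheapest assignment that respects the capacities:
  D1 (cap 23, load 22): B, E — cost 12×6 + 10×9 = 162
  D2 (cap 26, load 26): A, C, D — cost 9×11 + 9×3 + 8×6 = 174
  Shipping 336, fixed 291 → total 627.
  Any other capacity-feasible assignment to {D1, D2} ships for at least 336.
Total demand is 48 and no other set of sites has combined capacity ≥ 48, so {D1, D2} is the only feasible choice of open sites. Minimum: 627.

627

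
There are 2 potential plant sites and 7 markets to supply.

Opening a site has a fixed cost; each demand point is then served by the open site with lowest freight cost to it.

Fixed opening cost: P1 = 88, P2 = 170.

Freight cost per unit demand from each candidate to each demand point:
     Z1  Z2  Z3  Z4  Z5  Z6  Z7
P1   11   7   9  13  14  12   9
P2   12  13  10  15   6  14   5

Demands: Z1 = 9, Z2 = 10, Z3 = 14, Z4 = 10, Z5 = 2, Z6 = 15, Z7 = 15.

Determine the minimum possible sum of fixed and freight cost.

856

Open {P1}: assign each demand point to its cheapest open site.
  Z1→P1 9×11=99, Z2→P1 10×7=70, Z3→P1 14×9=126, Z4→P1 10×13=130, Z5→P1 2×14=28, Z6→P1 15×12=180, Z7→P1 15×9=135
  freight cost 768, fixed 88 → total 856.
Compare {P1, P2}: freight cost 692 + fixed 258 = 950.
Compare {P2}: freight cost 825 + fixed 170 = 995.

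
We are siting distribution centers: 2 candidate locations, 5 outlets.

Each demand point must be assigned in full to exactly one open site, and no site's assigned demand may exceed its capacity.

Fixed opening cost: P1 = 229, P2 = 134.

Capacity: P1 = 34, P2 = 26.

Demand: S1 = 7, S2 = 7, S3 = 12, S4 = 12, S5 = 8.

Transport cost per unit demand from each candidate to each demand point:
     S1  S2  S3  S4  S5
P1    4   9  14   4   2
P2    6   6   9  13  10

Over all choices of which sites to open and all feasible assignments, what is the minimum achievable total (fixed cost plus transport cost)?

605

Open {P1, P2}; cheapest assignment that respects the capacities:
  P1 (cap 34, load 27): S1, S4, S5 — cost 7×4 + 12×4 + 8×2 = 92
  P2 (cap 26, load 19): S2, S3 — cost 7×6 + 12×9 = 150
  Shipping 242, fixed 363 → total 605.
  Any other capacity-feasible assignment to {P1, P2} ships for at least 242.
Total demand is 46 and no other set of sites has combined capacity ≥ 46, so {P1, P2} is the only feasible choice of open sites. Minimum: 605.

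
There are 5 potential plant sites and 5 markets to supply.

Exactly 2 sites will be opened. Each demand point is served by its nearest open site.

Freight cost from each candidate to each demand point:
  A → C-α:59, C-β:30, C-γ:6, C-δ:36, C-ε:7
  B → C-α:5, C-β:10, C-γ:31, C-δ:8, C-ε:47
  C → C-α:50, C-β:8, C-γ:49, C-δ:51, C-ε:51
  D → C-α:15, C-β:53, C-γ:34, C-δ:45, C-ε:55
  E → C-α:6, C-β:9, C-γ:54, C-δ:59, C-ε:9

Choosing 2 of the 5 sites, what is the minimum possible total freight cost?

36

Open {A, B}.
  C-α→B 5, C-β→B 10, C-γ→A 6, C-δ→B 8, C-ε→A 7  ⇒ total 36.
Compare {B, E}: total 62.
Compare {A, E}: total 64.
No size-2 selection does better; minimum is 36.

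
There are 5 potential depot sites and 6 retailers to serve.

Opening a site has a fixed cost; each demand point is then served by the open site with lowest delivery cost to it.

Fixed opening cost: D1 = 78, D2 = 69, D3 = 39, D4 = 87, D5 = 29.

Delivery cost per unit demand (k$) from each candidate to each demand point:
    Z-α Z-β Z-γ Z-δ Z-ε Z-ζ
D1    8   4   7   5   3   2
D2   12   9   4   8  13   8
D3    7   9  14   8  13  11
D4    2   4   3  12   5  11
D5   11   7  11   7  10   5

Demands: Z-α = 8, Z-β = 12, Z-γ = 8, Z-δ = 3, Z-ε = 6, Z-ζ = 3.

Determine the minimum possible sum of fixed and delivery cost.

270

Open {D4, D5}: assign each demand point to its cheapest open site.
  Z-α→D4 8×2=16, Z-β→D4 12×4=48, Z-γ→D4 8×3=24, Z-δ→D5 3×7=21, Z-ε→D4 6×5=30, Z-ζ→D5 3×5=15
  delivery cost 154, fixed 116 → total 270.
Compare {D4}: delivery cost 187 + fixed 87 = 274.
Compare {D1}: delivery cost 207 + fixed 78 = 285.
Compare {D1, D4}: delivery cost 127 + fixed 165 = 292.
All other subsets cost ≥ 274. Minimum total cost: 270.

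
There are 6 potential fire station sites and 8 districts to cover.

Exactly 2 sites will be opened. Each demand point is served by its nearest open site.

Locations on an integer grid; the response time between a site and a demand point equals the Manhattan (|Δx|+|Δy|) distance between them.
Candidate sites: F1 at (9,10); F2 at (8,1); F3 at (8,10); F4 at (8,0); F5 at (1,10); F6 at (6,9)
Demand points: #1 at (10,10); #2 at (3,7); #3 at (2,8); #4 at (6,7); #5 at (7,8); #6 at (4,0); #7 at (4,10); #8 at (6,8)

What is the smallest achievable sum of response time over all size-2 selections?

27

Open {F4, F6}.
  #1→F6 5, #2→F6 5, #3→F6 5, #4→F6 2, #5→F6 2, #6→F4 4, #7→F6 3, #8→F6 1  ⇒ total 27.
Compare {F2, F6}: total 28.
Compare {F1, F6}: total 30.
No size-2 selection does better; minimum is 27.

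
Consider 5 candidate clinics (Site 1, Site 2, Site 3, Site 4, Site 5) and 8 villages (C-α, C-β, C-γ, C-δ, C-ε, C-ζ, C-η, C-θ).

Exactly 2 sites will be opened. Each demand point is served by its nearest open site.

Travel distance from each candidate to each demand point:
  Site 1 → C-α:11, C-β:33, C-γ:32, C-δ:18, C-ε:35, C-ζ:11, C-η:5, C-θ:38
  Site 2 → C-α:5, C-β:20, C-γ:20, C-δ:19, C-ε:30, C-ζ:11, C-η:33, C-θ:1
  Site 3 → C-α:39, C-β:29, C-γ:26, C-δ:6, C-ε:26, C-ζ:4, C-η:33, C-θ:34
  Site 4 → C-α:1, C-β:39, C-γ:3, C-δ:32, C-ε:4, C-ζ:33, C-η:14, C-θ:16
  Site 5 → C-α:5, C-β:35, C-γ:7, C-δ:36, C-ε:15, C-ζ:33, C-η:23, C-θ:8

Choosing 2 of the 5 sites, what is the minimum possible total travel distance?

Open {Site 2, Site 4}.
  C-α→Site 4 1, C-β→Site 2 20, C-γ→Site 4 3, C-δ→Site 2 19, C-ε→Site 4 4, C-ζ→Site 2 11, C-η→Site 4 14, C-θ→Site 2 1  ⇒ total 73.
Compare {Site 3, Site 4}: total 77.
Compare {Site 1, Site 4}: total 91.
No size-2 selection does better; minimum is 73.

73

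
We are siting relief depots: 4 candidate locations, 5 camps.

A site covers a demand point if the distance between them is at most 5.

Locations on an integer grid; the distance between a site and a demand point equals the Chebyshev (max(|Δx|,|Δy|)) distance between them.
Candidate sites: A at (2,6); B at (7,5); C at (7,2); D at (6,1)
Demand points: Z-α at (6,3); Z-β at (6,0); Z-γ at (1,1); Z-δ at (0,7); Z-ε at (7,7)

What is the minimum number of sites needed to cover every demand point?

Coverage sets (demand points within 5 of each site):
  A: {Z-α, Z-γ, Z-δ, Z-ε}
  B: {Z-α, Z-β, Z-ε}
  C: {Z-α, Z-β, Z-ε}
  D: {Z-α, Z-β, Z-γ}
No single site covers all 5 demand points.
But {A, B} covers everything, so the minimum is 2.

2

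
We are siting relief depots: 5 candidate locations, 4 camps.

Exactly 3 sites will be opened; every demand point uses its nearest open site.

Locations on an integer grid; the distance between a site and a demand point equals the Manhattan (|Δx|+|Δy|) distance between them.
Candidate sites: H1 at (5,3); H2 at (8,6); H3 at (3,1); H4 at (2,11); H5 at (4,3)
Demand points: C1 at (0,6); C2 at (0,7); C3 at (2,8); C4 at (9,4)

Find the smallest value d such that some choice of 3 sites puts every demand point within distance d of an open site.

7

Open {H1, H2, H4}.
  Farthest demand point is C1 at distance 7 (to H4); all others are ≤ 7.
With {H1, H3, H4} the worst case is 7.
With {H1, H4, H5} the worst case is 7.
No size-3 selection achieves below 7.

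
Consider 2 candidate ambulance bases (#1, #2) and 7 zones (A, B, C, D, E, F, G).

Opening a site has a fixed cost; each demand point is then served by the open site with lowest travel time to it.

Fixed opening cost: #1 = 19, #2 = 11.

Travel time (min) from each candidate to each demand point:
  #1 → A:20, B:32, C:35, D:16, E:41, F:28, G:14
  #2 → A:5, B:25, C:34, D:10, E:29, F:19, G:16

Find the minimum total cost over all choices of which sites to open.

149

Open {#2}: assign each demand point to its cheapest open site.
  A→#2 5, B→#2 25, C→#2 34, D→#2 10, E→#2 29, F→#2 19, G→#2 16
  travel time 138, fixed 11 → total 149.
Compare {#1, #2}: travel time 136 + fixed 30 = 166.
Compare {#1}: travel time 186 + fixed 19 = 205.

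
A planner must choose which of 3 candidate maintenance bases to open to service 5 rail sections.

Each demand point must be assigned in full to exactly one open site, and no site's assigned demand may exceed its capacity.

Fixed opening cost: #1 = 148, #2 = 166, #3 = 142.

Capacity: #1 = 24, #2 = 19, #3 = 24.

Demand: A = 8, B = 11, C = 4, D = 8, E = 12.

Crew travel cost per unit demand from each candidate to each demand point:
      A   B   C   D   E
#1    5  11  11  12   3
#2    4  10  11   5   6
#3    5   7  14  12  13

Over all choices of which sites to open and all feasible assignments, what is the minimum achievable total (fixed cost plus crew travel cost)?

Open {#1, #3}; cheapest assignment that respects the capacities:
  #1 (cap 24, load 24): A, C, E — cost 8×5 + 4×11 + 12×3 = 120
  #3 (cap 24, load 19): B, D — cost 11×7 + 8×12 = 173
  Shipping 293, fixed 290 → total 583.
  Any other capacity-feasible assignment to {#1, #3} ships for at least 293.
Compare {#1, #2}: its best feasible assignment gives total 584.
Compare {#1, #2, #3}: its best feasible assignment gives total 685.
Every other set of open sites that can feasibly serve all demand totals ≥ 584 even under its best assignment. Minimum: 583.

583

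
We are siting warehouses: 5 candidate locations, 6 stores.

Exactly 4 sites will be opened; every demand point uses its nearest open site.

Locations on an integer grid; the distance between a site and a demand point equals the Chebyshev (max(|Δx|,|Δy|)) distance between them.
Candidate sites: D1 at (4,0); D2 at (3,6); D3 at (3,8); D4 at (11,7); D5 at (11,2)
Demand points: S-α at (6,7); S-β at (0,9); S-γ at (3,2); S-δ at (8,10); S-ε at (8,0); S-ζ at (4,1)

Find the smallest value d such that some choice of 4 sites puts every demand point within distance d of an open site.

3

Open {D1, D2, D4, D5}.
  Farthest demand point is S-α at distance 3 (to D2); all others are ≤ 3.
With {D1, D3, D4, D5} the worst case is 3.
With {D1, D2, D3, D4} the worst case is 4.
No size-4 selection achieves below 3.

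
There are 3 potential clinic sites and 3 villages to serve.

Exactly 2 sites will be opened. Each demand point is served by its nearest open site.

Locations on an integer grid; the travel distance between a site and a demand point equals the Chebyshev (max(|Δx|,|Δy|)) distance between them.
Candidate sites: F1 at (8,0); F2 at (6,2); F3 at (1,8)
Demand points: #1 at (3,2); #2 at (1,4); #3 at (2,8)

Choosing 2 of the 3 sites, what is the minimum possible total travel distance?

Open {F2, F3}.
  #1→F2 3, #2→F3 4, #3→F3 1  ⇒ total 8.
Compare {F1, F3}: total 10.
Compare {F1, F2}: total 14.

8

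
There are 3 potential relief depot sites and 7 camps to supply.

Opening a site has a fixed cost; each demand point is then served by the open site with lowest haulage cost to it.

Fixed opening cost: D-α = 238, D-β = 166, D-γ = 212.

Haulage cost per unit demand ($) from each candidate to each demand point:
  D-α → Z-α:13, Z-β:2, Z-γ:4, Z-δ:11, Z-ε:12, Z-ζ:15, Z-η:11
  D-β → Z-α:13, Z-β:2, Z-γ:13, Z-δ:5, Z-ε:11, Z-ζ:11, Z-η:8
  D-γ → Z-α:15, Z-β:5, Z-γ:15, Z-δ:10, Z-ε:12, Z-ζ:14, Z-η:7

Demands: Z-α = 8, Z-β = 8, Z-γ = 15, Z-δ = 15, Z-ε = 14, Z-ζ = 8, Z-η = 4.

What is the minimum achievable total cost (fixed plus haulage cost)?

830

Open {D-β}: assign each demand point to its cheapest open site.
  Z-α→D-β 8×13=104, Z-β→D-β 8×2=16, Z-γ→D-β 15×13=195, Z-δ→D-β 15×5=75, Z-ε→D-β 14×11=154, Z-ζ→D-β 8×11=88, Z-η→D-β 4×8=32
  haulage cost 664, fixed 166 → total 830.
Compare {D-α}: haulage cost 677 + fixed 238 = 915.
Compare {D-α, D-β}: haulage cost 529 + fixed 404 = 933.
Compare {D-β, D-γ}: haulage cost 660 + fixed 378 = 1038.
All other subsets cost ≥ 915. Minimum total cost: 830.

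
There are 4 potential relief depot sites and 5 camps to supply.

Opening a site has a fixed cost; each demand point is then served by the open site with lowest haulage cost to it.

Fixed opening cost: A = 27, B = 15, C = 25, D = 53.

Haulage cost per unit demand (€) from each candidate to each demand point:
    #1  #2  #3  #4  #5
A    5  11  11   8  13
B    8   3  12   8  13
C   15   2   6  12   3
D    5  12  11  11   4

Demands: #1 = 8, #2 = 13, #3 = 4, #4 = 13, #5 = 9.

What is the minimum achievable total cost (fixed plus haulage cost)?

Open {A, C}: assign each demand point to its cheapest open site.
  #1→A 8×5=40, #2→C 13×2=26, #3→C 4×6=24, #4→A 13×8=104, #5→C 9×3=27
  haulage cost 221, fixed 52 → total 273.
Compare {B, C}: haulage cost 245 + fixed 40 = 285.
Compare {A, B, C}: haulage cost 221 + fixed 67 = 288.
Compare {B, C, D}: haulage cost 221 + fixed 93 = 314.
All other subsets cost ≥ 285. Minimum total cost: 273.

273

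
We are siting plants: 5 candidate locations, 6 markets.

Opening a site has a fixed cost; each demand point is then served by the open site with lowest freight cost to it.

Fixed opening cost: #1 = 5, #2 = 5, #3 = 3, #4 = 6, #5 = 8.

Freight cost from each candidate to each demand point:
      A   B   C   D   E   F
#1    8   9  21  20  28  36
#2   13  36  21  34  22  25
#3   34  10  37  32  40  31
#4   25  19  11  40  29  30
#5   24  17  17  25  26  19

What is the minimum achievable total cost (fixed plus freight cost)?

111

Open {#1, #2, #4}: assign each demand point to its cheapest open site.
  A→#1 8, B→#1 9, C→#4 11, D→#1 20, E→#2 22, F→#2 25
  freight cost 95, fixed 16 → total 111.
Compare {#1, #5}: freight cost 99 + fixed 13 = 112.
Compare {#1, #4, #5}: freight cost 93 + fixed 19 = 112.
Compare {#1, #2, #5}: freight cost 95 + fixed 18 = 113.
All other subsets cost ≥ 112. Minimum total cost: 111.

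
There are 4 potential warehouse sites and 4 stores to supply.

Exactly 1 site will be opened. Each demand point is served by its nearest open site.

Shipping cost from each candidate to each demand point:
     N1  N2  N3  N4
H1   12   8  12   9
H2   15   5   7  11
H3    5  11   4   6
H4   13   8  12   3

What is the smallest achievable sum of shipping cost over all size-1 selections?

26

Open {H3}.
  N1→H3 5, N2→H3 11, N3→H3 4, N4→H3 6  ⇒ total 26.
Compare {H4}: total 36.
Compare {H2}: total 38.
No size-1 selection does better; minimum is 26.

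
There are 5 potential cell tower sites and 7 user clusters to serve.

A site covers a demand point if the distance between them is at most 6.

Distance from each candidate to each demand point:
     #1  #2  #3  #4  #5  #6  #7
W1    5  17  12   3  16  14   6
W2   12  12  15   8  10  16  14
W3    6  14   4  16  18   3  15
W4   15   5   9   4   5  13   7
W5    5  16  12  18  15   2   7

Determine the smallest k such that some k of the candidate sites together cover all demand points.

3

Coverage sets (demand points within 6 of each site):
  W1: {#1, #4, #7}
  W2: {}
  W3: {#1, #3, #6}
  W4: {#2, #4, #5}
  W5: {#1, #6}
No 2 sites suffice: every size-2 union leaves at least one demand point uncovered.
But {W1, W3, W4} covers everything, so the minimum is 3.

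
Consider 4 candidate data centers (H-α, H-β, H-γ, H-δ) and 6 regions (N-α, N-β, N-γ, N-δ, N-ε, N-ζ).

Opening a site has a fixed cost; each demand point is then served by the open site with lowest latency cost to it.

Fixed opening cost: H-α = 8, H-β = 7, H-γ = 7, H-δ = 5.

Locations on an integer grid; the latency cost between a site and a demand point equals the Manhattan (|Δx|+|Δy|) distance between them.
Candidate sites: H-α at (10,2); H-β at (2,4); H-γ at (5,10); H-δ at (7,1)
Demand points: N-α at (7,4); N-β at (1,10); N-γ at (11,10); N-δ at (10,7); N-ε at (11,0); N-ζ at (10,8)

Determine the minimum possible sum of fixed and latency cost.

Open {H-α, H-γ}: assign each demand point to its cheapest open site.
  N-α→H-α 5, N-β→H-γ 4, N-γ→H-γ 6, N-δ→H-α 5, N-ε→H-α 3, N-ζ→H-α 6
  latency cost 29, fixed 15 → total 44.
Compare {H-γ, H-δ}: latency cost 33 + fixed 12 = 45.
Compare {H-α, H-γ, H-δ}: latency cost 27 + fixed 20 = 47.
Compare {H-α, H-β}: latency cost 35 + fixed 15 = 50.
All other subsets cost ≥ 45. Minimum total cost: 44.

44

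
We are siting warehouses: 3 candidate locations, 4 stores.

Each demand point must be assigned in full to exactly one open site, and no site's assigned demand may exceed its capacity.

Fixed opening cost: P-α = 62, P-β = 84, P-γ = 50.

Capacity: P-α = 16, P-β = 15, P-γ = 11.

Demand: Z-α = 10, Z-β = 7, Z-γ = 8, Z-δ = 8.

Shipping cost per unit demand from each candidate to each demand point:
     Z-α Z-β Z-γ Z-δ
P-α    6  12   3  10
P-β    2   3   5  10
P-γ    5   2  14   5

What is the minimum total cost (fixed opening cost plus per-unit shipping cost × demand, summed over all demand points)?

Open {P-α, P-β, P-γ}; cheapest assignment that respects the capacities:
  P-α (cap 16, load 16): Z-γ, Z-δ — cost 8×3 + 8×10 = 104
  P-β (cap 15, load 10): Z-α — cost 10×2 = 20
  P-γ (cap 11, load 7): Z-β — cost 7×2 = 14
  Shipping 138, fixed 196 → total 334.
  Any other capacity-feasible assignment to {P-α, P-β, P-γ} ships for at least 138.
Total demand is 33 and no other set of sites has combined capacity ≥ 33, so {P-α, P-β, P-γ} is the only feasible choice of open sites. Minimum: 334.

334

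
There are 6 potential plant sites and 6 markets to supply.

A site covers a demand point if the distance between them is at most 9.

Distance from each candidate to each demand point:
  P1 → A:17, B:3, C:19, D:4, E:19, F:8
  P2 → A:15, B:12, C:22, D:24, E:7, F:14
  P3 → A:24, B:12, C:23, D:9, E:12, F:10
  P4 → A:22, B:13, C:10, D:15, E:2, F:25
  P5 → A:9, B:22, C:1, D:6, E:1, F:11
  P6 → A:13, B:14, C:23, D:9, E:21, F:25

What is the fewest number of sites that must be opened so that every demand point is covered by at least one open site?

2

Coverage sets (demand points within 9 of each site):
  P1: {B, D, F}
  P2: {E}
  P3: {D}
  P4: {E}
  P5: {A, C, D, E}
  P6: {D}
No single site covers all 6 demand points.
But {P1, P5} covers everything, so the minimum is 2.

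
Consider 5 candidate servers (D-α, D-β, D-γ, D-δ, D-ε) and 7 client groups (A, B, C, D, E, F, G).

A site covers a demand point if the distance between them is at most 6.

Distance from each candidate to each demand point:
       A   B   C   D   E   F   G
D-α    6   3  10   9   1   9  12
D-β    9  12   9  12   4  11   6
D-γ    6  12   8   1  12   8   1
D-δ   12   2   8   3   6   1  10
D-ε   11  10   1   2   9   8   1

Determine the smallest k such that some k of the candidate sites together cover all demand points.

3

Coverage sets (demand points within 6 of each site):
  D-α: {A, B, E}
  D-β: {E, G}
  D-γ: {A, D, G}
  D-δ: {B, D, E, F}
  D-ε: {C, D, G}
No 2 sites suffice: every size-2 union leaves at least one demand point uncovered.
But {D-α, D-δ, D-ε} covers everything, so the minimum is 3.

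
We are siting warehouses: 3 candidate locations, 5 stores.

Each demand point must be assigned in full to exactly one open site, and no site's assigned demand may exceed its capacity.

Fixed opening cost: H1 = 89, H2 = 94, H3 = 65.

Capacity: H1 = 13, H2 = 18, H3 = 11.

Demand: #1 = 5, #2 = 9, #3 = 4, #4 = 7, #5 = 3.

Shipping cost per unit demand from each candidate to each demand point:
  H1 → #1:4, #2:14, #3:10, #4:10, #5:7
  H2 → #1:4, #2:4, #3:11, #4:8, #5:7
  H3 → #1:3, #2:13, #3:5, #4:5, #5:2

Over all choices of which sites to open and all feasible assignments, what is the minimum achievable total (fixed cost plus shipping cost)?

291

Open {H2, H3}; cheapest assignment that respects the capacities:
  H2 (cap 18, load 17): #1, #2, #5 — cost 5×4 + 9×4 + 3×7 = 77
  H3 (cap 11, load 11): #3, #4 — cost 4×5 + 7×5 = 55
  Shipping 132, fixed 159 → total 291.
  Any other capacity-feasible assignment to {H2, H3} ships for at least 132.
Compare {H1, H2}: its best feasible assignment gives total 356.
Compare {H1, H2, H3}: its best feasible assignment gives total 380.
Every other set of open sites that can feasibly serve all demand totals ≥ 356 even under its best assignment. Minimum: 291.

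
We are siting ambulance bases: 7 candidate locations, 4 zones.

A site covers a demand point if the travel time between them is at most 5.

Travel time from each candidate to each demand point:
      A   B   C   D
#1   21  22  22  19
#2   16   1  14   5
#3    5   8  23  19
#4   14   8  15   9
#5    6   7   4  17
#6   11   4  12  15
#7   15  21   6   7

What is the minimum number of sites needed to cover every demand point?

Coverage sets (demand points within 5 of each site):
  #1: {}
  #2: {B, D}
  #3: {A}
  #4: {}
  #5: {C}
  #6: {B}
  #7: {}
No 2 sites suffice: every size-2 union leaves at least one demand point uncovered.
But {#2, #3, #5} covers everything, so the minimum is 3.

3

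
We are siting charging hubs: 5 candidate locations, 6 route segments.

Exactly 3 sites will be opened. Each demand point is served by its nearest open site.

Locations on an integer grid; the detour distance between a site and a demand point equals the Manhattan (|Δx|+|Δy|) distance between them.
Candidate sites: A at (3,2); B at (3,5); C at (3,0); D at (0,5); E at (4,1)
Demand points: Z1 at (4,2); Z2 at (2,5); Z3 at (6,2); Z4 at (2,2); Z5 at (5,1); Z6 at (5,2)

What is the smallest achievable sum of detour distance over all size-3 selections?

9

Open {A, B, E}.
  Z1→A 1, Z2→B 1, Z3→A 3, Z4→A 1, Z5→E 1, Z6→A 2  ⇒ total 9.
Compare {A, D, E}: total 10.
Compare {A, B, C}: total 11.
No size-3 selection does better; minimum is 9.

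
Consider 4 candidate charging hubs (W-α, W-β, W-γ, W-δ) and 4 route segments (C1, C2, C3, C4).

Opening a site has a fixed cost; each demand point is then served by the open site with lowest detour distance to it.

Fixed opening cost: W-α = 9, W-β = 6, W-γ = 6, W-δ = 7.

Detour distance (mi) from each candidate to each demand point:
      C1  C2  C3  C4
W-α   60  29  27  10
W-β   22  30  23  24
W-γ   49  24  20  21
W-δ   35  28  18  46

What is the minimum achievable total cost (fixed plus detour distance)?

97

Open {W-α, W-β, W-γ}: assign each demand point to its cheapest open site.
  C1→W-β 22, C2→W-γ 24, C3→W-γ 20, C4→W-α 10
  detour distance 76, fixed 21 → total 97.
Compare {W-α, W-β}: detour distance 84 + fixed 15 = 99.
Compare {W-β, W-γ}: detour distance 87 + fixed 12 = 99.
Compare {W-α, W-β, W-δ}: detour distance 78 + fixed 22 = 100.
All other subsets cost ≥ 99. Minimum total cost: 97.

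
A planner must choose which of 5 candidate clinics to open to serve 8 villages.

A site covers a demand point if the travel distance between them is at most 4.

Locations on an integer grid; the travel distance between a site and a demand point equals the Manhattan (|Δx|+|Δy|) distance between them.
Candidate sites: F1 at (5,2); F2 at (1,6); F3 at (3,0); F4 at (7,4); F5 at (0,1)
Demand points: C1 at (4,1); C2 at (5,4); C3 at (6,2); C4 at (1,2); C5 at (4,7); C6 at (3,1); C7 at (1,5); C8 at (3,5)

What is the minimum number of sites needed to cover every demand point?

Coverage sets (demand points within 4 of each site):
  F1: {C1, C2, C3, C4, C6}
  F2: {C4, C5, C7, C8}
  F3: {C1, C4, C6}
  F4: {C2, C3}
  F5: {C1, C4, C6}
No single site covers all 8 demand points.
But {F1, F2} covers everything, so the minimum is 2.

2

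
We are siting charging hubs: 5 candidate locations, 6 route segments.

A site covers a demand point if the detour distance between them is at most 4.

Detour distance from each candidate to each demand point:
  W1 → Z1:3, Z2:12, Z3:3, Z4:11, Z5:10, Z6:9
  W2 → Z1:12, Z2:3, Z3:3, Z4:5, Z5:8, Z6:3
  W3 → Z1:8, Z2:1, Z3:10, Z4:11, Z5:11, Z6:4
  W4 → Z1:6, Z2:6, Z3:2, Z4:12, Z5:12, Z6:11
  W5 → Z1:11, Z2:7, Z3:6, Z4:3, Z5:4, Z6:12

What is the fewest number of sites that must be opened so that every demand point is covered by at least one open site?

Coverage sets (demand points within 4 of each site):
  W1: {Z1, Z3}
  W2: {Z2, Z3, Z6}
  W3: {Z2, Z6}
  W4: {Z3}
  W5: {Z4, Z5}
No 2 sites suffice: every size-2 union leaves at least one demand point uncovered.
But {W1, W2, W5} covers everything, so the minimum is 3.

3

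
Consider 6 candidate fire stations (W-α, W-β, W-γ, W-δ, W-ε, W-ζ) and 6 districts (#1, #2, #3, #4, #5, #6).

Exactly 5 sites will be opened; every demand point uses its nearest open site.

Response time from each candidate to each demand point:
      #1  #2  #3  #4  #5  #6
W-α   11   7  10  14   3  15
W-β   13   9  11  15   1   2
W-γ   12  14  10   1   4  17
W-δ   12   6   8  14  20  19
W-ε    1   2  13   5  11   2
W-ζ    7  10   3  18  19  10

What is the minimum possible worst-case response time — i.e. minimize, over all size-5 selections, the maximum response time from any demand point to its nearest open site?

3

Open {W-α, W-β, W-γ, W-ε, W-ζ}.
  Farthest demand point is #3 at response time 3 (to W-ζ); all others are ≤ 3.
With {W-α, W-γ, W-δ, W-ε, W-ζ} the worst case is 3.
With {W-β, W-γ, W-δ, W-ε, W-ζ} the worst case is 3.
No size-5 selection achieves below 3.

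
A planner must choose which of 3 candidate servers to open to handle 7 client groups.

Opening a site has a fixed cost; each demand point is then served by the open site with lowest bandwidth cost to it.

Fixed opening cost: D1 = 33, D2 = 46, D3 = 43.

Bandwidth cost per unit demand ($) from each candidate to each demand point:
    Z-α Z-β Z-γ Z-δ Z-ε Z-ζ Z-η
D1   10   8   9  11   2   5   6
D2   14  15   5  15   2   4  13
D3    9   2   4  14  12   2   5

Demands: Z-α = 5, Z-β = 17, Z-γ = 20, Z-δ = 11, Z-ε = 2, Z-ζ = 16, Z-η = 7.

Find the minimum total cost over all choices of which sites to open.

Open {D1, D3}: assign each demand point to its cheapest open site.
  Z-α→D3 5×9=45, Z-β→D3 17×2=34, Z-γ→D3 20×4=80, Z-δ→D1 11×11=121, Z-ε→D1 2×2=4, Z-ζ→D3 16×2=32, Z-η→D3 7×5=35
  bandwidth cost 351, fixed 76 → total 427.
Compare {D3}: bandwidth cost 404 + fixed 43 = 447.
Compare {D2, D3}: bandwidth cost 384 + fixed 89 = 473.
Compare {D1, D2, D3}: bandwidth cost 351 + fixed 122 = 473.
All other subsets cost ≥ 447. Minimum total cost: 427.

427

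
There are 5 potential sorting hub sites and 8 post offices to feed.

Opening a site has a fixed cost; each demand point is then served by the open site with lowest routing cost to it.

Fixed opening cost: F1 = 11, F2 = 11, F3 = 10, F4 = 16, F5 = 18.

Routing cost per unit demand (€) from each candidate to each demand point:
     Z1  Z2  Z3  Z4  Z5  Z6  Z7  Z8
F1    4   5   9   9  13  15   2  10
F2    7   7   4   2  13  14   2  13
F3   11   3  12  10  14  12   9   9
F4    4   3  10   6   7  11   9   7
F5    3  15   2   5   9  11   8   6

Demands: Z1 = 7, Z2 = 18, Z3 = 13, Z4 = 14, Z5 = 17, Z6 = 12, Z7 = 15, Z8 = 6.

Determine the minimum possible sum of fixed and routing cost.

Open {F2, F4, F5}: assign each demand point to its cheapest open site.
  Z1→F5 7×3=21, Z2→F4 18×3=54, Z3→F5 13×2=26, Z4→F2 14×2=28, Z5→F4 17×7=119, Z6→F4 12×11=132, Z7→F2 15×2=30, Z8→F5 6×6=36
  routing cost 446, fixed 45 → total 491.
Compare {F2, F3, F4, F5}: routing cost 446 + fixed 55 = 501.
Compare {F1, F2, F4, F5}: routing cost 446 + fixed 56 = 502.
Compare {F2, F4}: routing cost 485 + fixed 27 = 512.
All other subsets cost ≥ 501. Minimum total cost: 491.

491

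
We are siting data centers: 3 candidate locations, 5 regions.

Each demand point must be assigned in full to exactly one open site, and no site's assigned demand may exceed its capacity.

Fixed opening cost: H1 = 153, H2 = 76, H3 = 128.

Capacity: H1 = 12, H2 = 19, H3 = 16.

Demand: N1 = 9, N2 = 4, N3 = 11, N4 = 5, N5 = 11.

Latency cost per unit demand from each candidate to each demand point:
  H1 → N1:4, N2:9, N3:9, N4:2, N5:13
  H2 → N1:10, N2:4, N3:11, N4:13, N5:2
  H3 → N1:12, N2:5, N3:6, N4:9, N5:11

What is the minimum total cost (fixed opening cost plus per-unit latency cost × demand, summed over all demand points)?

542

Open {H1, H2, H3}; cheapest assignment that respects the capacities:
  H1 (cap 12, load 9): N1 — cost 9×4 = 36
  H2 (cap 19, load 15): N2, N5 — cost 4×4 + 11×2 = 38
  H3 (cap 16, load 16): N3, N4 — cost 11×6 + 5×9 = 111
  Shipping 185, fixed 357 → total 542.
  Any other capacity-feasible assignment to {H1, H2, H3} ships for at least 185.
Total demand is 40 and no other set of sites has combined capacity ≥ 40, so {H1, H2, H3} is the only feasible choice of open sites. Minimum: 542.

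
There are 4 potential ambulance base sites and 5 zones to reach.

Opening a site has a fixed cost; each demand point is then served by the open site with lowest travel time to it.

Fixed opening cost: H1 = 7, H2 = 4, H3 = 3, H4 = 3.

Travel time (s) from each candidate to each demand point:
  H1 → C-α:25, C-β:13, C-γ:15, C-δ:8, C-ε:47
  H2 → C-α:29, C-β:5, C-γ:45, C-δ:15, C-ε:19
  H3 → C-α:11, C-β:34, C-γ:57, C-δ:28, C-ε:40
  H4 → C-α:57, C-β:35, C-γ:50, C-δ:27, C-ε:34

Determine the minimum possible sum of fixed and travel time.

Open {H1, H2, H3}: assign each demand point to its cheapest open site.
  C-α→H3 11, C-β→H2 5, C-γ→H1 15, C-δ→H1 8, C-ε→H2 19
  travel time 58, fixed 14 → total 72.
Compare {H1, H2, H3, H4}: travel time 58 + fixed 17 = 75.
Compare {H1, H2}: travel time 72 + fixed 11 = 83.
Compare {H1, H2, H4}: travel time 72 + fixed 14 = 86.
All other subsets cost ≥ 75. Minimum total cost: 72.

72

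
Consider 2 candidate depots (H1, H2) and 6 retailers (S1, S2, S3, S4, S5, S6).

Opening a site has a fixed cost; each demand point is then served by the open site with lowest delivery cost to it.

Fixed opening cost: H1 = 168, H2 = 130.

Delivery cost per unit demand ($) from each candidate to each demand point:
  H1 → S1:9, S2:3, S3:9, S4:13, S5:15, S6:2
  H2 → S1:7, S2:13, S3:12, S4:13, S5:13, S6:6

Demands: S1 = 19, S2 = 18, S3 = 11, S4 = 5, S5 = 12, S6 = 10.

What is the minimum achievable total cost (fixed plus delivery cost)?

757

Open {H1}: assign each demand point to its cheapest open site.
  S1→H1 19×9=171, S2→H1 18×3=54, S3→H1 11×9=99, S4→H1 5×13=65, S5→H1 12×15=180, S6→H1 10×2=20
  delivery cost 589, fixed 168 → total 757.
Compare {H1, H2}: delivery cost 527 + fixed 298 = 825.
Compare {H2}: delivery cost 780 + fixed 130 = 910.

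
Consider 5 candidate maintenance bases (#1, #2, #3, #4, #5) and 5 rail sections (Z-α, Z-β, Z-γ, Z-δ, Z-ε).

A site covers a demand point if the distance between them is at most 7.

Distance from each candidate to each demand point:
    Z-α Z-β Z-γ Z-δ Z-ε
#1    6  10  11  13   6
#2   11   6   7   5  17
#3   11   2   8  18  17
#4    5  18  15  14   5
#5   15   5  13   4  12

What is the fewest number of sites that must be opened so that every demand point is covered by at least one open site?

Coverage sets (demand points within 7 of each site):
  #1: {Z-α, Z-ε}
  #2: {Z-β, Z-γ, Z-δ}
  #3: {Z-β}
  #4: {Z-α, Z-ε}
  #5: {Z-β, Z-δ}
No single site covers all 5 demand points.
But {#1, #2} covers everything, so the minimum is 2.

2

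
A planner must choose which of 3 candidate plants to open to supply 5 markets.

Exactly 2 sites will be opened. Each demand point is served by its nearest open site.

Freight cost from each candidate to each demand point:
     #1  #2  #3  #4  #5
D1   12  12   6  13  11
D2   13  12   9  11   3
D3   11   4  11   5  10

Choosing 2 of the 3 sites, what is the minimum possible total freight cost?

Open {D2, D3}.
  #1→D3 11, #2→D3 4, #3→D2 9, #4→D3 5, #5→D2 3  ⇒ total 32.
Compare {D1, D3}: total 36.
Compare {D1, D2}: total 44.

32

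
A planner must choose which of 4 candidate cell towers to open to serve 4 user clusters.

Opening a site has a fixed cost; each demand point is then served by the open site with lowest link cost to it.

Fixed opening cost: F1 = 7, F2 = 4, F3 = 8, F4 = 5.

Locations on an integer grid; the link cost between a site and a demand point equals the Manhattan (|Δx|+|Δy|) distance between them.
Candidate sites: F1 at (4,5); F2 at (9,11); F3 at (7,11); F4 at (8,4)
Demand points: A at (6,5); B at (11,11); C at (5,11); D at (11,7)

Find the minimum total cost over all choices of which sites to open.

Open {F2, F4}: assign each demand point to its cheapest open site.
  A→F4 3, B→F2 2, C→F2 4, D→F2 6
  link cost 15, fixed 9 → total 24.
Compare {F2}: link cost 21 + fixed 4 = 25.
Compare {F1, F2}: link cost 14 + fixed 11 = 25.
Compare {F3, F4}: link cost 15 + fixed 13 = 28.
All other subsets cost ≥ 25. Minimum total cost: 24.

24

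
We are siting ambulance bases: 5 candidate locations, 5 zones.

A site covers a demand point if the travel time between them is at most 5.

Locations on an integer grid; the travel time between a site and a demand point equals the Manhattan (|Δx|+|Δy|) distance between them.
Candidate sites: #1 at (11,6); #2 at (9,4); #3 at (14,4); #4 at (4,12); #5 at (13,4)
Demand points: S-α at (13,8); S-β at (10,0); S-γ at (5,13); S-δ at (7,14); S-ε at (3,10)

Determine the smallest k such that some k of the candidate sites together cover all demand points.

3

Coverage sets (demand points within 5 of each site):
  #1: {S-α}
  #2: {S-β}
  #3: {S-α}
  #4: {S-γ, S-δ, S-ε}
  #5: {S-α}
No 2 sites suffice: every size-2 union leaves at least one demand point uncovered.
But {#1, #2, #4} covers everything, so the minimum is 3.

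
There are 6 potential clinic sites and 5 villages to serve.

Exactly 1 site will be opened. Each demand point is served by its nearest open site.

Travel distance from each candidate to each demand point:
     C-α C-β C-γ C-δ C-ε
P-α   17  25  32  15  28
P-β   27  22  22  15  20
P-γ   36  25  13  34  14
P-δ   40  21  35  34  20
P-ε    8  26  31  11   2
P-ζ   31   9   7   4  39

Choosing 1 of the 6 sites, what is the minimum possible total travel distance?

78

Open {P-ε}.
  C-α→P-ε 8, C-β→P-ε 26, C-γ→P-ε 31, C-δ→P-ε 11, C-ε→P-ε 2  ⇒ total 78.
Compare {P-ζ}: total 90.
Compare {P-β}: total 106.
No size-1 selection does better; minimum is 78.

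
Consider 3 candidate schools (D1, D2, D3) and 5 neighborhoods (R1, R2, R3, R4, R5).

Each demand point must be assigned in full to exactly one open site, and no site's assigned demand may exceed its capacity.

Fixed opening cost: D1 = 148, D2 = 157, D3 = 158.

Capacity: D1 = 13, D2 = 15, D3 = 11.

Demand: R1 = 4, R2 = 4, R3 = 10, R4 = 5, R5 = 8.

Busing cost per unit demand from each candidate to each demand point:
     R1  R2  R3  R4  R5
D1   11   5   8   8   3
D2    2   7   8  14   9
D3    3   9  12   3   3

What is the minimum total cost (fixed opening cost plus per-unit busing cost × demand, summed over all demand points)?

610

Open {D1, D2, D3}; cheapest assignment that respects the capacities:
  D1 (cap 13, load 12): R2, R5 — cost 4×5 + 8×3 = 44
  D2 (cap 15, load 14): R1, R3 — cost 4×2 + 10×8 = 88
  D3 (cap 11, load 5): R4 — cost 5×3 = 15
  Shipping 147, fixed 463 → total 610.
  Any other capacity-feasible assignment to {D1, D2, D3} ships for at least 147.
Total demand is 31 and no other set of sites has combined capacity ≥ 31, so {D1, D2, D3} is the only feasible choice of open sites. Minimum: 610.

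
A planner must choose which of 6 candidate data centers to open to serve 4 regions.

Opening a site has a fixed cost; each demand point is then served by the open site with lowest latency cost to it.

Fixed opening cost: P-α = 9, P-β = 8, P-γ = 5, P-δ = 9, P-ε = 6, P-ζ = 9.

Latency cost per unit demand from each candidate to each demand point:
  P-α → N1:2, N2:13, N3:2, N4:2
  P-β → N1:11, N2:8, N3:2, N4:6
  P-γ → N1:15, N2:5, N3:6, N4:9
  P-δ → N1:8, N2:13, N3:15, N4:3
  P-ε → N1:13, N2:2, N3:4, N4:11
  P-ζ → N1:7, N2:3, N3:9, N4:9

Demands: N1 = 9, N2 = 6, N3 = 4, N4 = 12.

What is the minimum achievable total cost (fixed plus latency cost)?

Open {P-α, P-ε}: assign each demand point to its cheapest open site.
  N1→P-α 9×2=18, N2→P-ε 6×2=12, N3→P-α 4×2=8, N4→P-α 12×2=24
  latency cost 62, fixed 15 → total 77.
Compare {P-α, P-γ, P-ε}: latency cost 62 + fixed 20 = 82.
Compare {P-α, P-β, P-ε}: latency cost 62 + fixed 23 = 85.
Compare {P-α, P-ζ}: latency cost 68 + fixed 18 = 86.
All other subsets cost ≥ 82. Minimum total cost: 77.

77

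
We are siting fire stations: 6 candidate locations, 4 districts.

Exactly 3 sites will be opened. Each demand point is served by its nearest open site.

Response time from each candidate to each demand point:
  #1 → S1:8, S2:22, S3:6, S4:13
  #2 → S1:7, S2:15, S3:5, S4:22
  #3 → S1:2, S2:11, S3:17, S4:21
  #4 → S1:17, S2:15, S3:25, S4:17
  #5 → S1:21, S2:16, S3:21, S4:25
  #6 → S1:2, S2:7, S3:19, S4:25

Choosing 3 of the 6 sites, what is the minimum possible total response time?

27

Open {#1, #2, #6}.
  S1→#6 2, S2→#6 7, S3→#2 5, S4→#1 13  ⇒ total 27.
Compare {#1, #3, #6}: total 28.
Compare {#1, #4, #6}: total 28.
No size-3 selection does better; minimum is 27.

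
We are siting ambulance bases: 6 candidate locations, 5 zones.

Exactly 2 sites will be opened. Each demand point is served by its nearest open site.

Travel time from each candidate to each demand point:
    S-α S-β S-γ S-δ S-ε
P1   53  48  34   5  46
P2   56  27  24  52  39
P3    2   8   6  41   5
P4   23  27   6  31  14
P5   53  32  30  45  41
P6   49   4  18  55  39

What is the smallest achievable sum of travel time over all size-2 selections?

Open {P1, P3}.
  S-α→P3 2, S-β→P3 8, S-γ→P3 6, S-δ→P1 5, S-ε→P3 5  ⇒ total 26.
Compare {P3, P4}: total 52.
Compare {P3, P6}: total 58.
No size-2 selection does better; minimum is 26.

26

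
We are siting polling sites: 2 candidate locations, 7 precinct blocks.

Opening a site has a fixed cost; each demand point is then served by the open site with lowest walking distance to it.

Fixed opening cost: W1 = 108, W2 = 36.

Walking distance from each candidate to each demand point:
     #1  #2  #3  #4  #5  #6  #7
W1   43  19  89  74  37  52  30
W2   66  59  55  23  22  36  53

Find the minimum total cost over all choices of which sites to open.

Open {W2}: assign each demand point to its cheapest open site.
  #1→W2 66, #2→W2 59, #3→W2 55, #4→W2 23, #5→W2 22, #6→W2 36, #7→W2 53
  walking distance 314, fixed 36 → total 350.
Compare {W1, W2}: walking distance 228 + fixed 144 = 372.
Compare {W1}: walking distance 344 + fixed 108 = 452.

350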